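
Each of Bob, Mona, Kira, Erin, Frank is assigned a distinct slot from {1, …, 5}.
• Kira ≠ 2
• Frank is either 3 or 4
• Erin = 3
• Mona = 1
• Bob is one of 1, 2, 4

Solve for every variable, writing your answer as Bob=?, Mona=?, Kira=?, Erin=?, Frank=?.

Bob=2, Mona=1, Kira=5, Erin=3, Frank=4

Mona must be 1 (only option left). Strike 1 from Bob, Kira.
That leaves Erin = 3. Strike 3 from Kira, Frank.
Frank has just one choice, so Frank = 4. Remove 4 from Bob, Kira.
Bob has just one choice, so Bob = 2.
That leaves Kira = 5.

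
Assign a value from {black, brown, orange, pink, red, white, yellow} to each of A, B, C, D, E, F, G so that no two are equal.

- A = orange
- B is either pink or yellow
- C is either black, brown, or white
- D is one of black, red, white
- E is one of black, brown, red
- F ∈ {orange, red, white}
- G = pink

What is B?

yellow

A must be orange (only option left). So F can't be orange.
That leaves G = pink. So B can't be pink.
So B = yellow.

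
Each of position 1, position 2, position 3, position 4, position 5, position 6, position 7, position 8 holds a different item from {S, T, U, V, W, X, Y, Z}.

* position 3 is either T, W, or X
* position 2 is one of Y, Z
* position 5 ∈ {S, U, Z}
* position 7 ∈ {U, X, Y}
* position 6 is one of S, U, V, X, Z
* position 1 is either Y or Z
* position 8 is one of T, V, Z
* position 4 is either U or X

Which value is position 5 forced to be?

Among the 8 variables, W fits only position 3 (and all 8 values in {S, T, U, V, W, X, Y, Z} must be used), so position 3 = W.
Among the 7 still-open variables, T fits only position 8 (and all 7 values in {S, T, U, V, X, Y, Z} must be used), so position 8 = T.
The 6 still-open variables together cover exactly {S, U, V, X, Y, Z} — 6 values for 6 variables — and V appears only in position 6's list, so position 6 = V.
The 5 still-open variables together cover exactly {S, U, X, Y, Z} — 5 values for 5 variables — and S appears only in position 5's list, so position 5 = S.

S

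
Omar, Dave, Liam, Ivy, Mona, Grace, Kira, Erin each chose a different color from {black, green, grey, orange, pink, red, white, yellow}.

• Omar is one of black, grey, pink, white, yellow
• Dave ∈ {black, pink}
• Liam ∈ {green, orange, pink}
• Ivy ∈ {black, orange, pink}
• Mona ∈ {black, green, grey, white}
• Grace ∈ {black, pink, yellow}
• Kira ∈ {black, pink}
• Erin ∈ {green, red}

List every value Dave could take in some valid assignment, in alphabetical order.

The 8 variables draw from only 8 values {black, green, grey, orange, pink, red, white, yellow}, so each is used; only Erin can be red, hence Erin = red.
The 2 variables Dave and Kira are confined to {black, pink}, which locks those values in; drop them from Omar, Liam, Ivy, Mona, Grace.
That leaves Ivy = orange. Eliminate orange elsewhere: Liam.
Grace must be yellow (only option left). Eliminate yellow elsewhere: Omar.
That leaves Liam = green. Eliminate green elsewhere: Mona.
No further eliminations apply; Dave can still be any of black, pink.

black, pink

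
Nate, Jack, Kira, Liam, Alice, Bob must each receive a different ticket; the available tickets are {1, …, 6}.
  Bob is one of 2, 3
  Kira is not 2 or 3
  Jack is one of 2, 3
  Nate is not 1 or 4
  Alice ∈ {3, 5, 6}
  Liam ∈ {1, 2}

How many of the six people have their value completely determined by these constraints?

2

The 6 variables together cover exactly {1, 2, 3, 4, 5, 6} — 6 values for 6 variables — and 4 appears only in Kira's list, so Kira = 4.
Among the 5 still-open variables, 1 fits only Liam (and all 5 values in {1, 2, 3, 5, 6} must be used), so Liam = 1.
Jack and Bob share exactly the 2 values {2, 3}; by pigeonhole those values go to them, so strike 2, 3 from Nate, Alice.
Determined: Kira=4, Liam=1. The other people each still have more than one consistent value. That makes 2.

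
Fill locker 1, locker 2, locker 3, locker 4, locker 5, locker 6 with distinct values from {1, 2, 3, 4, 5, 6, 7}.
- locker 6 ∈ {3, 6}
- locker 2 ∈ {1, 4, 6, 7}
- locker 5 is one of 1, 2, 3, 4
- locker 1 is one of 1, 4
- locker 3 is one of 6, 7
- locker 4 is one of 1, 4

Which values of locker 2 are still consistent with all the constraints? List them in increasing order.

The 6 variables together cover exactly {1, 2, 3, 4, 6, 7} — 6 values for 6 variables — and 2 appears only in locker 5's list, so locker 5 = 2.
Among the 5 still-open variables, 3 fits only locker 6 (and all 5 values in {1, 3, 4, 6, 7} must be used), so locker 6 = 3.
locker 1 and locker 4 between them cover only {1, 4} — a naked pair. Remove those values from locker 2.
No further eliminations apply; locker 2 can still be any of 6, 7.

6, 7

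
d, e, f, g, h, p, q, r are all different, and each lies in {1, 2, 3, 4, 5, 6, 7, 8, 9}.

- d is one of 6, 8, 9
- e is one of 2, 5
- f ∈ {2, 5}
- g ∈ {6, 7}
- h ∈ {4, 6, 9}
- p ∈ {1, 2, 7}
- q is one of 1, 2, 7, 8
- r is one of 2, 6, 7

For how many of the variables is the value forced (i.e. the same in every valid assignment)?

The 8 variables together cover exactly {1, 2, 4, 5, 6, 7, 8, 9} — 8 values for 8 variables — and 4 appears only in h's list, so h = 4.
The 7 still-open variables draw from only 7 values {1, 2, 5, 6, 7, 8, 9}, so each is used; only d can be 9, hence d = 9.
The 6 still-open variables draw from only 6 values {1, 2, 5, 6, 7, 8}, so each is used; only q can be 8, hence q = 8.
The 5 still-open variables draw from only 5 values {1, 2, 5, 6, 7}, so each is used; only p can be 1, hence p = 1.
e and f between them cover only {2, 5} — a naked pair. Remove those values from r.
Determined: d=9, h=4, p=1, q=8. The other variables each still have more than one consistent value. That makes 4.

4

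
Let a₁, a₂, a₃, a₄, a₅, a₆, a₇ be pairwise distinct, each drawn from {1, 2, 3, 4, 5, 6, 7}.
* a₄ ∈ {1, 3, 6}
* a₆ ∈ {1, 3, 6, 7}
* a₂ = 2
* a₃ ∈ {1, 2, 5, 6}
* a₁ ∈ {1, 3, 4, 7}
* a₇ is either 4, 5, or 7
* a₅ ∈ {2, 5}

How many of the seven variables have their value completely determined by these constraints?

2

a₂ has just one choice, so a₂ = 2. So a₃, a₅ can't be 2.
a₅'s domain is down to {5}, so a₅ = 5. Remove 5 from a₃, a₇.
Determined: a₂=2, a₅=5. The other variables each still have more than one consistent value. That makes 2.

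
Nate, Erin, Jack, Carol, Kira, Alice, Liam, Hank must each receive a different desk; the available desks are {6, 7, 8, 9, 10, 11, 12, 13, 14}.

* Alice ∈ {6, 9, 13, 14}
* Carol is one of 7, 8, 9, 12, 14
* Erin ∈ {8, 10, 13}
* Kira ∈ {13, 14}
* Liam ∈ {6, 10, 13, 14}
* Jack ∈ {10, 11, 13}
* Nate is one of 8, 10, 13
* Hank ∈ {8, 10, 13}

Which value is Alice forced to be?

9

Nate, Erin, Hank share exactly the 3 values {8, 10, 13}; by pigeonhole those values go to them, so strike 8, 10, 13 from Jack, Carol, Kira, Alice, Liam.
Jack's domain is down to {11}, so Jack = 11.
That leaves Kira = 14. So Carol, Alice, Liam can't be 14.
That leaves Liam = 6. Strike 6 from Alice.
So Alice = 9.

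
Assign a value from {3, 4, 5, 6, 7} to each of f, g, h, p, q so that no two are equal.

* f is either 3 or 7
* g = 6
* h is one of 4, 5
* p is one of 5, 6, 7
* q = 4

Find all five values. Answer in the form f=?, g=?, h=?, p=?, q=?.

f=3, g=6, h=5, p=7, q=4

g must be 6 (only option left). Remove 6 from p.
That leaves q = 4. Remove 4 from h.
h's domain is down to {5}, so h = 5. Eliminate 5 elsewhere: p.
That leaves p = 7. So f can't be 7.
f has just one choice, so f = 3.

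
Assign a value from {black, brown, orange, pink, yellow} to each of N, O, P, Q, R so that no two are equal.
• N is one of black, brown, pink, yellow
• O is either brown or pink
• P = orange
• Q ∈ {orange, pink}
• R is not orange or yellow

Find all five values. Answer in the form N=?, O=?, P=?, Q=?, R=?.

P has just one choice, so P = orange. Strike orange from Q.
Q's domain is down to {pink}, so Q = pink. So N, O, R can't be pink.
O's domain is down to {brown}, so O = brown. Eliminate brown elsewhere: N, R.
That leaves R = black. Strike black from N.
That leaves N = yellow.

N=yellow, O=brown, P=orange, Q=pink, R=black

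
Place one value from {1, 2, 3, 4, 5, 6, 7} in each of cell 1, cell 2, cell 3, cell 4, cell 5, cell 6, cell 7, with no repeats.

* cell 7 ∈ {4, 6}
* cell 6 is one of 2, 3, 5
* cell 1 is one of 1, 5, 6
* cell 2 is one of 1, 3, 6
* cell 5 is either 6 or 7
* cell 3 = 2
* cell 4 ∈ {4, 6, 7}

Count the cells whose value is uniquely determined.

1

cell 3 has just one choice, so cell 3 = 2. Strike 2 from cell 6.
cell 4, cell 5, cell 7 between them cover only {4, 6, 7} — a naked triple. Remove those values from cell 1, cell 2.
Determined: cell 3=2. The other cells each still have more than one consistent value. That makes 1.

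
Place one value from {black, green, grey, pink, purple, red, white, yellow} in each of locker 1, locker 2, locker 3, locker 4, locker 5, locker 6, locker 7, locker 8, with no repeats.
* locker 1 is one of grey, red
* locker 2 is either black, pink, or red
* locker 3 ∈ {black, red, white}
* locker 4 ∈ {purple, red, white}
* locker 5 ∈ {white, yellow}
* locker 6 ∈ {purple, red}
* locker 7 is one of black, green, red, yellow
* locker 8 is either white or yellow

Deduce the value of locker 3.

The 8 variables draw from only 8 values {black, green, grey, pink, purple, red, white, yellow}, so each is used; only locker 7 can be green, hence locker 7 = green.
The 7 still-open variables draw from only 7 values {black, grey, pink, purple, red, white, yellow}, so each is used; only locker 1 can be grey, hence locker 1 = grey.
The 6 still-open variables together cover exactly {black, pink, purple, red, white, yellow} — 6 values for 6 variables — and pink appears only in locker 2's list, so locker 2 = pink.
The 5 still-open variables draw from only 5 values {black, purple, red, white, yellow}, so each is used; only locker 3 can be black, hence locker 3 = black.

black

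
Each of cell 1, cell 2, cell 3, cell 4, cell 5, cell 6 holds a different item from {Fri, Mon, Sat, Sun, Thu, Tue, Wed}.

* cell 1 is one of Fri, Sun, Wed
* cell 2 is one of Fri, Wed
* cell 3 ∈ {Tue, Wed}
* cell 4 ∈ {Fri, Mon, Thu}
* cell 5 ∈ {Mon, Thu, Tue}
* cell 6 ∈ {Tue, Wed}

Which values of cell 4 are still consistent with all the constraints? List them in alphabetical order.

Mon, Thu

The 6 variables draw from only 6 values {Fri, Mon, Sun, Thu, Tue, Wed}, so each is used; only cell 1 can be Sun, hence cell 1 = Sun.
cell 3 and cell 6 share exactly the 2 values {Tue, Wed}; by pigeonhole those values go to them, so strike Tue, Wed from cell 2, cell 5.
That leaves cell 2 = Fri. So cell 4 can't be Fri.
No further eliminations apply; cell 4 can still be any of Mon, Thu.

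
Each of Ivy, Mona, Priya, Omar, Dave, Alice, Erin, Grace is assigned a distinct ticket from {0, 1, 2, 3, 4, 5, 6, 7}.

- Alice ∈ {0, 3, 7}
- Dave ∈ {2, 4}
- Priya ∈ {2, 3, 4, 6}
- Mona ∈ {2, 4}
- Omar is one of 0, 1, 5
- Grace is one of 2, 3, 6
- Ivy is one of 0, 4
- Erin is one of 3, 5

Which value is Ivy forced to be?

0

Among the 8 variables, 1 fits only Omar (and all 8 values in {0, 1, 2, 3, 4, 5, 6, 7} must be used), so Omar = 1.
Among the 7 still-open variables, 5 fits only Erin (and all 7 values in {0, 2, 3, 4, 5, 6, 7} must be used), so Erin = 5.
Among the 6 still-open variables, 7 fits only Alice (and all 6 values in {0, 2, 3, 4, 6, 7} must be used), so Alice = 7.
Among the 5 still-open variables, 0 fits only Ivy (and all 5 values in {0, 2, 3, 4, 6} must be used), so Ivy = 0.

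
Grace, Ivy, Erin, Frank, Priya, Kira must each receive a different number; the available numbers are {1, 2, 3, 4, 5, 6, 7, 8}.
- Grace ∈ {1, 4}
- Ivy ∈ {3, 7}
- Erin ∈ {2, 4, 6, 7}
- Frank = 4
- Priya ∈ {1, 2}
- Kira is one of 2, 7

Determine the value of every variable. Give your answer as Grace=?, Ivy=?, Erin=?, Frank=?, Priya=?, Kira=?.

Frank must be 4 (only option left). So Grace, Erin can't be 4.
Grace has just one choice, so Grace = 1. Strike 1 from Priya.
Priya's domain is down to {2}, so Priya = 2. Eliminate 2 elsewhere: Erin, Kira.
Kira must be 7 (only option left). Remove 7 from Ivy, Erin.
Ivy's domain is down to {3}, so Ivy = 3.
Erin has just one choice, so Erin = 6.

Grace=1, Ivy=3, Erin=6, Frank=4, Priya=2, Kira=7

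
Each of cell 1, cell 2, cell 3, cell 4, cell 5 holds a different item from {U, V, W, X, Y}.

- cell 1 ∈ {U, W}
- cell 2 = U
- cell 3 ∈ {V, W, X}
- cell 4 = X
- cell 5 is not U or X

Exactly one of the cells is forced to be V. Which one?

cell 3

cell 2 must be U (only option left). Strike U from cell 1.
That leaves cell 4 = X. So cell 3 can't be X.
cell 1's domain is down to {W}, so cell 1 = W. Eliminate W elsewhere: cell 3, cell 5.
So V goes to cell 3.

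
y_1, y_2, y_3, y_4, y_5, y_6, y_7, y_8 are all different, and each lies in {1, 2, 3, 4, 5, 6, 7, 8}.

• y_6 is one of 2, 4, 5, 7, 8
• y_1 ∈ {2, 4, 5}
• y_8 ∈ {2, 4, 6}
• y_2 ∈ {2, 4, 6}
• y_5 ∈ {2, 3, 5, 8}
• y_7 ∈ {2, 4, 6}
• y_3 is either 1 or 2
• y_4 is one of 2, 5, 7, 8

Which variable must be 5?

The 8 variables together cover exactly {1, 2, 3, 4, 5, 6, 7, 8} — 8 values for 8 variables — and 1 appears only in y_3's list, so y_3 = 1.
Among the 7 still-open variables, 3 fits only y_5 (and all 7 values in {2, 3, 4, 5, 6, 7, 8} must be used), so y_5 = 3.
The 3 variables y_2, y_7, y_8 are confined to {2, 4, 6}, which locks those values in; drop them from y_1, y_4, y_6.
So 5 goes to y_1.

y_1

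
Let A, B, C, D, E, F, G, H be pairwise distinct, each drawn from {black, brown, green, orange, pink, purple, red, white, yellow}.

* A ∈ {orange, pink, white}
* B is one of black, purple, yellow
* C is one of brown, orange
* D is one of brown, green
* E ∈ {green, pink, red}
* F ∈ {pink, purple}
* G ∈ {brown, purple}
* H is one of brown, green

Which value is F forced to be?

pink

D and H share exactly the 2 values {brown, green}; by pigeonhole those values go to them, so strike brown, green from C, E, G.
C must be orange (only option left). Eliminate orange elsewhere: A.
G must be purple (only option left). Remove purple from B, F.
So F = pink.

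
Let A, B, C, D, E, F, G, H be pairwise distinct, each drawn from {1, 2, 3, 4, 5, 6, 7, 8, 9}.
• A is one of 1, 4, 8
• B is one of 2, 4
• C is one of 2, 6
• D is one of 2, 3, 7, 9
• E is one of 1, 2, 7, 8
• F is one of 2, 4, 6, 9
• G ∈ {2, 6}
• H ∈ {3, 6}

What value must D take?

7

The 2 variables C and G are confined to {2, 6}, which locks those values in; drop them from B, D, E, F, H.
B's domain is down to {4}, so B = 4. Remove 4 from A, F.
F must be 9 (only option left). Remove 9 from D.
That leaves H = 3. Eliminate 3 elsewhere: D.
So D = 7.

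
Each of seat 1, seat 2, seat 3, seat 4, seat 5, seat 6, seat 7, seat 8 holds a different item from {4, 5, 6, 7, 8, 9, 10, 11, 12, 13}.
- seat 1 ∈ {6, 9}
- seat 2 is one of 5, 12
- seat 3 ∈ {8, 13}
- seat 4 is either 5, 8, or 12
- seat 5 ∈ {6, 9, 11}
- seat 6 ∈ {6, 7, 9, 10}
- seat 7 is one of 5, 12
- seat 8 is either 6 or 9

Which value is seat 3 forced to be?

seat 1 and seat 8 share exactly the 2 values {6, 9}; by pigeonhole those values go to them, so strike 6, 9 from seat 5, seat 6.
That leaves seat 5 = 11.
The 2 variables seat 2 and seat 7 are confined to {5, 12}, which locks those values in; drop them from seat 4.
seat 4 must be 8 (only option left). So seat 3 can't be 8.
So seat 3 = 13.

13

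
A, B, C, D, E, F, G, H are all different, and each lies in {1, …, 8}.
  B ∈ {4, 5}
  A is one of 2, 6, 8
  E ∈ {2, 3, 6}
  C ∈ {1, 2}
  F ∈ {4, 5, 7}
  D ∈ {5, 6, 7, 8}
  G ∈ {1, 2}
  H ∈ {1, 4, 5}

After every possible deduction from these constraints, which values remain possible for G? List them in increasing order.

1, 2

The 8 variables draw from only 8 values {1, 2, 3, 4, 5, 6, 7, 8}, so each is used; only E can be 3, hence E = 3.
The 2 variables C and G are confined to {1, 2}, which locks those values in; drop them from A, H.
The 2 variables B and H are confined to {4, 5}, which locks those values in; drop them from D, F.
F has just one choice, so F = 7. Eliminate 7 elsewhere: D.
No further eliminations apply; G can still be any of 1, 2.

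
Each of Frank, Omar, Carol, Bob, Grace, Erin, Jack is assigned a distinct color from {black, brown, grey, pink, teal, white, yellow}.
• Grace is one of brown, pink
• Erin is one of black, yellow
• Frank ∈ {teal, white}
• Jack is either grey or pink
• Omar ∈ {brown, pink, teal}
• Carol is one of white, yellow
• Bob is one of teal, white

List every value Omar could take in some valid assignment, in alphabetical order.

brown, pink

Among the 7 variables, black fits only Erin (and all 7 values in {black, brown, grey, pink, teal, white, yellow} must be used), so Erin = black.
Among the 6 still-open variables, grey fits only Jack (and all 6 values in {brown, grey, pink, teal, white, yellow} must be used), so Jack = grey.
The 5 still-open variables together cover exactly {brown, pink, teal, white, yellow} — 5 values for 5 variables — and yellow appears only in Carol's list, so Carol = yellow.
The 2 variables Frank and Bob are confined to {teal, white}, which locks those values in; drop them from Omar.
No further eliminations apply; Omar can still be any of brown, pink.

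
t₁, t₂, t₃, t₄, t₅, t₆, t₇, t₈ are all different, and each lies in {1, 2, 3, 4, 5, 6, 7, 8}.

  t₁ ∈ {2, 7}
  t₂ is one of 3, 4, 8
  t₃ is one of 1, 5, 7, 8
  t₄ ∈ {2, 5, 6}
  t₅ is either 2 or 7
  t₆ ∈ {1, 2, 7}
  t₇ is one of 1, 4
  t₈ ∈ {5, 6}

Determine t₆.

Among the 8 variables, 3 fits only t₂ (and all 8 values in {1, 2, 3, 4, 5, 6, 7, 8} must be used), so t₂ = 3.
Among the 7 still-open variables, 4 fits only t₇ (and all 7 values in {1, 2, 4, 5, 6, 7, 8} must be used), so t₇ = 4.
The 6 still-open variables together cover exactly {1, 2, 5, 6, 7, 8} — 6 values for 6 variables — and 8 appears only in t₃'s list, so t₃ = 8.
Among the 5 still-open variables, 1 fits only t₆ (and all 5 values in {1, 2, 5, 6, 7} must be used), so t₆ = 1.

1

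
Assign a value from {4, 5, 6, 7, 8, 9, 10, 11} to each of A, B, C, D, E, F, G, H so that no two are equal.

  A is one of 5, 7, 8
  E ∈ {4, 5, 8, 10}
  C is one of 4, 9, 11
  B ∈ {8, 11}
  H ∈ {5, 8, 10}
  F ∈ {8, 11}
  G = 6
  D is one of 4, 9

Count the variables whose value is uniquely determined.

2

G has just one choice, so G = 6.
The 7 still-open variables together cover exactly {4, 5, 7, 8, 9, 10, 11} — 7 values for 7 variables — and 7 appears only in A's list, so A = 7.
The 2 variables B and F are confined to {8, 11}, which locks those values in; drop them from C, E, H.
C and D share exactly the 2 values {4, 9}; by pigeonhole those values go to them, so strike 4, 9 from E.
Determined: A=7, G=6. The other variables each still have more than one consistent value. That makes 2.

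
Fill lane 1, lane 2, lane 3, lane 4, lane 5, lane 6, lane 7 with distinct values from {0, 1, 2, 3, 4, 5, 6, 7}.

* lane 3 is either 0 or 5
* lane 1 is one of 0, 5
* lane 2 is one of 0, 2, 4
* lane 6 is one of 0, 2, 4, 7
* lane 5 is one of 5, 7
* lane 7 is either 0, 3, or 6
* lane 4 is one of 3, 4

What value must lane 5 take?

7

The 7 variables together cover exactly {0, 2, 3, 4, 5, 6, 7} — 7 values for 7 variables — and 6 appears only in lane 7's list, so lane 7 = 6.
The 6 still-open variables draw from only 6 values {0, 2, 3, 4, 5, 7}, so each is used; only lane 4 can be 3, hence lane 4 = 3.
The 2 variables lane 1 and lane 3 are confined to {0, 5}, which locks those values in; drop them from lane 2, lane 5, lane 6.
So lane 5 = 7.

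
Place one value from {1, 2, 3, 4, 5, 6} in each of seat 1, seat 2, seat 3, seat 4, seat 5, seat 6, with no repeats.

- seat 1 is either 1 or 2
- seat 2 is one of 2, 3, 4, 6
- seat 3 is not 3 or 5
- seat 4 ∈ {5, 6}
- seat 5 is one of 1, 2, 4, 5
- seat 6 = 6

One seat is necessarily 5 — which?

seat 4

seat 6's domain is down to {6}, so seat 6 = 6. Strike 6 from seat 2, seat 3, seat 4.
So 5 goes to seat 4.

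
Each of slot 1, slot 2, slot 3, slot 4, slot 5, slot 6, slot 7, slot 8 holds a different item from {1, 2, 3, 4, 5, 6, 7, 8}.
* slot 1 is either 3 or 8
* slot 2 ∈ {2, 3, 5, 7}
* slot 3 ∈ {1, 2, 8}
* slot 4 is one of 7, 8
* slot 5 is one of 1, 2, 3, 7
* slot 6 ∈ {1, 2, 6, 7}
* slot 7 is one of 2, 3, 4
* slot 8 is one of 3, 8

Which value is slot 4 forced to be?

7

The 8 variables draw from only 8 values {1, 2, 3, 4, 5, 6, 7, 8}, so each is used; only slot 7 can be 4, hence slot 7 = 4.
The 7 still-open variables together cover exactly {1, 2, 3, 5, 6, 7, 8} — 7 values for 7 variables — and 5 appears only in slot 2's list, so slot 2 = 5.
The 6 still-open variables draw from only 6 values {1, 2, 3, 6, 7, 8}, so each is used; only slot 6 can be 6, hence slot 6 = 6.
The 2 variables slot 1 and slot 8 are confined to {3, 8}, which locks those values in; drop them from slot 3, slot 4, slot 5.
So slot 4 = 7.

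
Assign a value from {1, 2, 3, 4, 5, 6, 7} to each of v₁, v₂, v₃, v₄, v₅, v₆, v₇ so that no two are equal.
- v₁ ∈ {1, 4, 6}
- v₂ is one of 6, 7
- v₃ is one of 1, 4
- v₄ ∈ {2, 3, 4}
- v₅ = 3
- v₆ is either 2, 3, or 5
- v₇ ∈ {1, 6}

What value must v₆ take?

v₅ has just one choice, so v₅ = 3. Eliminate 3 elsewhere: v₄, v₆.
The 6 still-open variables together cover exactly {1, 2, 4, 5, 6, 7} — 6 values for 6 variables — and 5 appears only in v₆'s list, so v₆ = 5.

5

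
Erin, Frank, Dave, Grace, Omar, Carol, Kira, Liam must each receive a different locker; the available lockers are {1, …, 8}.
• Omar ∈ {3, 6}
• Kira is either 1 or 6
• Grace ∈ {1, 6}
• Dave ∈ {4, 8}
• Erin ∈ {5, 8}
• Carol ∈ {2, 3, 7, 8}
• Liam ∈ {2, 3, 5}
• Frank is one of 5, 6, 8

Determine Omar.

The 8 variables draw from only 8 values {1, 2, 3, 4, 5, 6, 7, 8}, so each is used; only Dave can be 4, hence Dave = 4.
The 7 still-open variables draw from only 7 values {1, 2, 3, 5, 6, 7, 8}, so each is used; only Carol can be 7, hence Carol = 7.
Among the 6 still-open variables, 2 fits only Liam (and all 6 values in {1, 2, 3, 5, 6, 8} must be used), so Liam = 2.
Among the 5 still-open variables, 3 fits only Omar (and all 5 values in {1, 3, 5, 6, 8} must be used), so Omar = 3.

3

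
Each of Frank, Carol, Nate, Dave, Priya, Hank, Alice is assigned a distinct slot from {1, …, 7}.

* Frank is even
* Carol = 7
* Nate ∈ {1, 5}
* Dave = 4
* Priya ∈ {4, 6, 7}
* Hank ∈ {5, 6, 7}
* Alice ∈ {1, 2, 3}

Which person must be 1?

Nate

Carol must be 7 (only option left). Remove 7 from Priya, Hank.
Dave's domain is down to {4}, so Dave = 4. Remove 4 from Frank, Priya.
Priya has just one choice, so Priya = 6. Strike 6 from Frank, Hank.
Hank's domain is down to {5}, so Hank = 5. Eliminate 5 elsewhere: Nate.
So 1 goes to Nate.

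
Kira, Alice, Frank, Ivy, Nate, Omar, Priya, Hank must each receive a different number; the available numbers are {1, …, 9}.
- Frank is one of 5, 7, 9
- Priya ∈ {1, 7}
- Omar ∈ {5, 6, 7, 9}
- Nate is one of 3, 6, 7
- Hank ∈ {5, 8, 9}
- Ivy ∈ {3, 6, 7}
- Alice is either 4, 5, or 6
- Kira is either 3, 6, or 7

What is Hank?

The 8 variables together cover exactly {1, 3, 4, 5, 6, 7, 8, 9} — 8 values for 8 variables — and 1 appears only in Priya's list, so Priya = 1.
The 7 still-open variables together cover exactly {3, 4, 5, 6, 7, 8, 9} — 7 values for 7 variables — and 4 appears only in Alice's list, so Alice = 4.
Among the 6 still-open variables, 8 fits only Hank (and all 6 values in {3, 5, 6, 7, 8, 9} must be used), so Hank = 8.

8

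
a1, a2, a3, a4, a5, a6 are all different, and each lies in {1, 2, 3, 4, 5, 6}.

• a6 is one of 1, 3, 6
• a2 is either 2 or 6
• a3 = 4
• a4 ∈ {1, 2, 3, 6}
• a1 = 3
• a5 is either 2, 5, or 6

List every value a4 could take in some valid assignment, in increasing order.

a1 has just one choice, so a1 = 3. Eliminate 3 elsewhere: a4, a6.
a3 must be 4 (only option left).
The 4 still-open variables together cover exactly {1, 2, 5, 6} — 4 values for 4 variables — and 5 appears only in a5's list, so a5 = 5.
No further eliminations apply; a4 can still be any of 1, 2, 6.

1, 2, 6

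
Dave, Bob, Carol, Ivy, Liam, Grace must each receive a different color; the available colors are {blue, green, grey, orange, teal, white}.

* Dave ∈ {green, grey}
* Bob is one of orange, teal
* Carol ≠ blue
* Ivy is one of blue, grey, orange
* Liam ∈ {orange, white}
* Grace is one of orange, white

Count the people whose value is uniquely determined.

2

The 6 variables draw from only 6 values {blue, green, grey, orange, teal, white}, so each is used; only Ivy can be blue, hence Ivy = blue.
Liam and Grace share exactly the 2 values {orange, white}; by pigeonhole those values go to them, so strike orange, white from Bob, Carol.
Bob's domain is down to {teal}, so Bob = teal. Remove teal from Carol.
Determined: Bob=teal, Ivy=blue. The other people each still have more than one consistent value. That makes 2.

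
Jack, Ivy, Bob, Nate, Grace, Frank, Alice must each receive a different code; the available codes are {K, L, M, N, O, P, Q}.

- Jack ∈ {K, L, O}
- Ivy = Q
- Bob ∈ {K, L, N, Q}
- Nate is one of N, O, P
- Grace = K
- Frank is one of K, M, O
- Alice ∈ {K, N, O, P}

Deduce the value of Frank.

M

Ivy's domain is down to {Q}, so Ivy = Q. So Bob can't be Q.
That leaves Grace = K. Strike K from Jack, Bob, Frank, Alice.
The 5 still-open variables draw from only 5 values {L, M, N, O, P}, so each is used; only Frank can be M, hence Frank = M.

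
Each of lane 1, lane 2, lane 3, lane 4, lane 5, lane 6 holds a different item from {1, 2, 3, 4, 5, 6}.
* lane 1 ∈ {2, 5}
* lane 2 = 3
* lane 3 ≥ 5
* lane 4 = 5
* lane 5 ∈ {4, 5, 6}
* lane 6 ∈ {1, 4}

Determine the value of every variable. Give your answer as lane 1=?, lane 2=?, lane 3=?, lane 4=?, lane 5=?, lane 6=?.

lane 1=2, lane 2=3, lane 3=6, lane 4=5, lane 5=4, lane 6=1

lane 2 must be 3 (only option left).
That leaves lane 4 = 5. Remove 5 from lane 1, lane 3, lane 5.
lane 1 has just one choice, so lane 1 = 2.
lane 3 must be 6 (only option left). Strike 6 from lane 5.
lane 5's domain is down to {4}, so lane 5 = 4. So lane 6 can't be 4.
lane 6 has just one choice, so lane 6 = 1.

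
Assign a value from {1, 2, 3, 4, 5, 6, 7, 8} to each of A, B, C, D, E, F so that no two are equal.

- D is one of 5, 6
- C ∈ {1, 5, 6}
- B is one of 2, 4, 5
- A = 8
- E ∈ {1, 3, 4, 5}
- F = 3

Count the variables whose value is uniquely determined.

A must be 8 (only option left).
F's domain is down to {3}, so F = 3. Strike 3 from E.
Determined: A=8, F=3. The other variables each still have more than one consistent value. That makes 2.

2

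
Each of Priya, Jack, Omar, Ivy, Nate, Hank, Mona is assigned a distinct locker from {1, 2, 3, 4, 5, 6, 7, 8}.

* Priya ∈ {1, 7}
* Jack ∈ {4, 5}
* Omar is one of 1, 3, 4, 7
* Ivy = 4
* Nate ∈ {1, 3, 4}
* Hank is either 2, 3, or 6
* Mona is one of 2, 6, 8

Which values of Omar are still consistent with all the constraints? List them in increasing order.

1, 3, 7

Ivy must be 4 (only option left). So Jack, Omar, Nate can't be 4.
That leaves Jack = 5.
Priya, Omar, Nate between them cover only {1, 3, 7} — a naked triple. Remove those values from Hank.
No further eliminations apply; Omar can still be any of 1, 3, 7.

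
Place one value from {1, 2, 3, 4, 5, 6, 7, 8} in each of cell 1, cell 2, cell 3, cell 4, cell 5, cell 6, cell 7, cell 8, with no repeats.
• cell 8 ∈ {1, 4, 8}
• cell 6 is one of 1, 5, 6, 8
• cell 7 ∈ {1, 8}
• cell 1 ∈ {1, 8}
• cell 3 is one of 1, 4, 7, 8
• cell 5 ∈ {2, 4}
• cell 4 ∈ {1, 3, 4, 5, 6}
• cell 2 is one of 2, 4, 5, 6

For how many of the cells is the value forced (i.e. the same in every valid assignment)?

The 8 variables draw from only 8 values {1, 2, 3, 4, 5, 6, 7, 8}, so each is used; only cell 4 can be 3, hence cell 4 = 3.
Among the 7 still-open variables, 7 fits only cell 3 (and all 7 values in {1, 2, 4, 5, 6, 7, 8} must be used), so cell 3 = 7.
cell 1 and cell 7 between them cover only {1, 8} — a naked pair. Remove those values from cell 6, cell 8.
cell 8 has just one choice, so cell 8 = 4. So cell 2, cell 5 can't be 4.
cell 5's domain is down to {2}, so cell 5 = 2. Eliminate 2 elsewhere: cell 2.
Determined: cell 3=7, cell 4=3, cell 5=2, cell 8=4. The other cells each still have more than one consistent value. That makes 4.

4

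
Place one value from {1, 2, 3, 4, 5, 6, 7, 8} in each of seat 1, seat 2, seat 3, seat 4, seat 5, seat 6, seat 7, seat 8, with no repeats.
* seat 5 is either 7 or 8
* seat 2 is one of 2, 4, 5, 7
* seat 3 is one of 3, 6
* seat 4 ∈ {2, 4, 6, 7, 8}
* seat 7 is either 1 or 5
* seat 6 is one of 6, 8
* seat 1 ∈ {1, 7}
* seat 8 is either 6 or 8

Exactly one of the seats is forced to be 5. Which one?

seat 7

The 8 variables together cover exactly {1, 2, 3, 4, 5, 6, 7, 8} — 8 values for 8 variables — and 3 appears only in seat 3's list, so seat 3 = 3.
seat 6 and seat 8 share exactly the 2 values {6, 8}; by pigeonhole those values go to them, so strike 6, 8 from seat 4, seat 5.
That leaves seat 5 = 7. Strike 7 from seat 1, seat 2, seat 4.
seat 1's domain is down to {1}, so seat 1 = 1. Strike 1 from seat 7.
So 5 goes to seat 7.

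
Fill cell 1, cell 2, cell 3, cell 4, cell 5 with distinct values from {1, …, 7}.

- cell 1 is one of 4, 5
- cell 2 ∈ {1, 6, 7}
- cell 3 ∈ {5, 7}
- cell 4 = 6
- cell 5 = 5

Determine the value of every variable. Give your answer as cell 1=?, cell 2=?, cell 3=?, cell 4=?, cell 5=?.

cell 1=4, cell 2=1, cell 3=7, cell 4=6, cell 5=5

cell 4 has just one choice, so cell 4 = 6. Eliminate 6 elsewhere: cell 2.
cell 5 must be 5 (only option left). Remove 5 from cell 1, cell 3.
That leaves cell 1 = 4.
cell 3 must be 7 (only option left). So cell 2 can't be 7.
cell 2 has just one choice, so cell 2 = 1.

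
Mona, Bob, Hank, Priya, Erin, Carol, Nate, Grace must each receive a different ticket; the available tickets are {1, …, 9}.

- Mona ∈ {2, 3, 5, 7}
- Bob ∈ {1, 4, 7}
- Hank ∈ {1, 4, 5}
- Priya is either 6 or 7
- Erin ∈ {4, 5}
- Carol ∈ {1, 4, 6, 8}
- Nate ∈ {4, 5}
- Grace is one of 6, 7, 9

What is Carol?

8

Erin and Nate between them cover only {4, 5} — a naked pair. Remove those values from Mona, Bob, Hank, Carol.
That leaves Hank = 1. So Bob, Carol can't be 1.
Bob must be 7 (only option left). Eliminate 7 elsewhere: Mona, Priya, Grace.
Priya has just one choice, so Priya = 6. Remove 6 from Carol, Grace.
So Carol = 8.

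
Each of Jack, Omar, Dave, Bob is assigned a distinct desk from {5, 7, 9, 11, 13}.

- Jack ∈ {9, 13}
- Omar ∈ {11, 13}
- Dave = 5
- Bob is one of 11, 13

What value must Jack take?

Dave must be 5 (only option left).
Among the 3 still-open variables, 9 fits only Jack (and all 3 values in {9, 11, 13} must be used), so Jack = 9.

9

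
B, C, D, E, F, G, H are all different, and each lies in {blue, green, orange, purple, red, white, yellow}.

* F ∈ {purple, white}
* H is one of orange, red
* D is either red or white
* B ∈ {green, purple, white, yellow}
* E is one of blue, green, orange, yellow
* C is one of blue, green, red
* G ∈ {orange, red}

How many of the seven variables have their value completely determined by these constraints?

G and H share exactly the 2 values {orange, red}; by pigeonhole those values go to them, so strike orange, red from C, D, E.
D has just one choice, so D = white. Remove white from B, F.
F's domain is down to {purple}, so F = purple. Strike purple from B.
Determined: D=white, F=purple. The other variables each still have more than one consistent value. That makes 2.

2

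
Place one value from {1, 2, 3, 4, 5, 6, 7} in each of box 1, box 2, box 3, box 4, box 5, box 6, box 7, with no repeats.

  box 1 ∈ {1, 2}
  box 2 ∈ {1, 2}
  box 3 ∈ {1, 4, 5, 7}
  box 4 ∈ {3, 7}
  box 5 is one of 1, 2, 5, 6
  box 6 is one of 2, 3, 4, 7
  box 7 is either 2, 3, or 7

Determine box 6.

4

The 7 variables draw from only 7 values {1, 2, 3, 4, 5, 6, 7}, so each is used; only box 5 can be 6, hence box 5 = 6.
The 6 still-open variables together cover exactly {1, 2, 3, 4, 5, 7} — 6 values for 6 variables — and 5 appears only in box 3's list, so box 3 = 5.
Among the 5 still-open variables, 4 fits only box 6 (and all 5 values in {1, 2, 3, 4, 7} must be used), so box 6 = 4.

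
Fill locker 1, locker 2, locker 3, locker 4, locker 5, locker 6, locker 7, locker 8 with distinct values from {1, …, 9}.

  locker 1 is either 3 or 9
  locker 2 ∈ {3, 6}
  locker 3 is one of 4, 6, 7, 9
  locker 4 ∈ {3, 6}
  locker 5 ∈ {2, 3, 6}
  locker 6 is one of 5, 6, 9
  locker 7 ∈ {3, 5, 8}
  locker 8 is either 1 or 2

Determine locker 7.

locker 2 and locker 4 share exactly the 2 values {3, 6}; by pigeonhole those values go to them, so strike 3, 6 from locker 1, locker 3, locker 5, locker 6, locker 7.
That leaves locker 1 = 9. Remove 9 from locker 3, locker 6.
locker 5 has just one choice, so locker 5 = 2. Eliminate 2 elsewhere: locker 8.
locker 6 must be 5 (only option left). So locker 7 can't be 5.
So locker 7 = 8.

8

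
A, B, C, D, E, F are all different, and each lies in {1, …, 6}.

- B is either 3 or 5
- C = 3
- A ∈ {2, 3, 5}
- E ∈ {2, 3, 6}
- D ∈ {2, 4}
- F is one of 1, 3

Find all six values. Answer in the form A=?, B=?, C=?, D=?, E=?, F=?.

C has just one choice, so C = 3. Strike 3 from A, B, E, F.
F must be 1 (only option left).
B has just one choice, so B = 5. So A can't be 5.
That leaves A = 2. Remove 2 from D, E.
D must be 4 (only option left).
That leaves E = 6.

A=2, B=5, C=3, D=4, E=6, F=1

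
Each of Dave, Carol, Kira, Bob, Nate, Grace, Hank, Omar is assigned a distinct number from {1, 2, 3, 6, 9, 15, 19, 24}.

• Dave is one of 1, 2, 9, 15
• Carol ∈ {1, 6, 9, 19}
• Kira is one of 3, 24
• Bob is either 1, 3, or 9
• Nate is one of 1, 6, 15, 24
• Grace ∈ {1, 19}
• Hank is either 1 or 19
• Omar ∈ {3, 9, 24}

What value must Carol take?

6

The 8 variables together cover exactly {1, 2, 3, 6, 9, 15, 19, 24} — 8 values for 8 variables — and 2 appears only in Dave's list, so Dave = 2.
The 7 still-open variables draw from only 7 values {1, 3, 6, 9, 15, 19, 24}, so each is used; only Nate can be 15, hence Nate = 15.
The 6 still-open variables together cover exactly {1, 3, 6, 9, 19, 24} — 6 values for 6 variables — and 6 appears only in Carol's list, so Carol = 6.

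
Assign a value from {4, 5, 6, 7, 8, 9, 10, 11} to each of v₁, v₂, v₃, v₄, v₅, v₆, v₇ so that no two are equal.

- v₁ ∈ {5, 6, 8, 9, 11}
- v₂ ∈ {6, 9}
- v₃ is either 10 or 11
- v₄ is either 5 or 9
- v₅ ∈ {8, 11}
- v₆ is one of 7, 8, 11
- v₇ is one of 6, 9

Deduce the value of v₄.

5

The 7 variables together cover exactly {5, 6, 7, 8, 9, 10, 11} — 7 values for 7 variables — and 7 appears only in v₆'s list, so v₆ = 7.
The 6 still-open variables together cover exactly {5, 6, 8, 9, 10, 11} — 6 values for 6 variables — and 10 appears only in v₃'s list, so v₃ = 10.
v₂ and v₇ between them cover only {6, 9} — a naked pair. Remove those values from v₁, v₄.
So v₄ = 5.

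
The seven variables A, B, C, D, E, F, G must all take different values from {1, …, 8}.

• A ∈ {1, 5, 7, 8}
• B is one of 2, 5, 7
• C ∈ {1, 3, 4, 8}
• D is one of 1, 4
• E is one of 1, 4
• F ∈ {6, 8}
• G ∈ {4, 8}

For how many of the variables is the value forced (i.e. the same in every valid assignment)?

3

D and E between them cover only {1, 4} — a naked pair. Remove those values from A, C, G.
G must be 8 (only option left). So A, C, F can't be 8.
C must be 3 (only option left).
F has just one choice, so F = 6.
Determined: C=3, F=6, G=8. The other variables each still have more than one consistent value. That makes 3.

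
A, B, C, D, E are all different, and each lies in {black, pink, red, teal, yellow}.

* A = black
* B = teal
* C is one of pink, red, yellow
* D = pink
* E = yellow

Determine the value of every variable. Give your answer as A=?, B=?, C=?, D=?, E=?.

A=black, B=teal, C=red, D=pink, E=yellow

A must be black (only option left).
That leaves B = teal.
D has just one choice, so D = pink. Strike pink from C.
E must be yellow (only option left). Eliminate yellow elsewhere: C.
C must be red (only option left).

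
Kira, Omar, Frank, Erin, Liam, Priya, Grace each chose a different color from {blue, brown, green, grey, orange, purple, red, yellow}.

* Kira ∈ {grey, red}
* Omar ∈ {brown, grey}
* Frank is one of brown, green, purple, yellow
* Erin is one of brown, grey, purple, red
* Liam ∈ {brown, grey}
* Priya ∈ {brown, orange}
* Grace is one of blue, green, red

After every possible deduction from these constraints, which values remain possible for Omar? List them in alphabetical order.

Omar and Liam share exactly the 2 values {brown, grey}; by pigeonhole those values go to them, so strike brown, grey from Kira, Frank, Erin, Priya.
Kira has just one choice, so Kira = red. Eliminate red elsewhere: Erin, Grace.
Erin must be purple (only option left). So Frank can't be purple.
Priya must be orange (only option left).
No further eliminations apply; Omar can still be any of brown, grey.

brown, grey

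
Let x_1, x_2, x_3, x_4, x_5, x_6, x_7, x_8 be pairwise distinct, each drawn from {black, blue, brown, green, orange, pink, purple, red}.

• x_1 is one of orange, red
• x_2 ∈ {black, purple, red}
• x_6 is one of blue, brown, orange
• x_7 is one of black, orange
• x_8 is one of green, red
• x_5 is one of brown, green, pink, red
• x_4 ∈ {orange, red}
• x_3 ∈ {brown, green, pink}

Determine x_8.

The 8 variables draw from only 8 values {black, blue, brown, green, orange, pink, purple, red}, so each is used; only x_6 can be blue, hence x_6 = blue.
The 7 still-open variables draw from only 7 values {black, brown, green, orange, pink, purple, red}, so each is used; only x_2 can be purple, hence x_2 = purple.
The 6 still-open variables together cover exactly {black, brown, green, orange, pink, red} — 6 values for 6 variables — and black appears only in x_7's list, so x_7 = black.
The 2 variables x_1 and x_4 are confined to {orange, red}, which locks those values in; drop them from x_5, x_8.
So x_8 = green.

green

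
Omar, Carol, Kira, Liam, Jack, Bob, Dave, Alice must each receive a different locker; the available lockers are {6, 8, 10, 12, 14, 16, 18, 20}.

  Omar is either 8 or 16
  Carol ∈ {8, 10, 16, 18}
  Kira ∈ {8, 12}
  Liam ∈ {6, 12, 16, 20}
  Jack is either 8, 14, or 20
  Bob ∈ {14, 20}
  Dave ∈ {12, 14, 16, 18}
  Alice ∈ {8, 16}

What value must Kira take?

12

The 8 variables together cover exactly {6, 8, 10, 12, 14, 16, 18, 20} — 8 values for 8 variables — and 6 appears only in Liam's list, so Liam = 6.
Among the 7 still-open variables, 10 fits only Carol (and all 7 values in {8, 10, 12, 14, 16, 18, 20} must be used), so Carol = 10.
The 6 still-open variables draw from only 6 values {8, 12, 14, 16, 18, 20}, so each is used; only Dave can be 18, hence Dave = 18.
Among the 5 still-open variables, 12 fits only Kira (and all 5 values in {8, 12, 14, 16, 20} must be used), so Kira = 12.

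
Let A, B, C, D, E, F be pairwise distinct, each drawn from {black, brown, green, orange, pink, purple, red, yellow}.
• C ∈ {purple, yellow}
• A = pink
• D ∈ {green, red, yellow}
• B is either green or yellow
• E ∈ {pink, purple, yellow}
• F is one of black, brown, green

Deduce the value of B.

A's domain is down to {pink}, so A = pink. So E can't be pink.
C and E share exactly the 2 values {purple, yellow}; by pigeonhole those values go to them, so strike purple, yellow from B, D.
So B = green.

green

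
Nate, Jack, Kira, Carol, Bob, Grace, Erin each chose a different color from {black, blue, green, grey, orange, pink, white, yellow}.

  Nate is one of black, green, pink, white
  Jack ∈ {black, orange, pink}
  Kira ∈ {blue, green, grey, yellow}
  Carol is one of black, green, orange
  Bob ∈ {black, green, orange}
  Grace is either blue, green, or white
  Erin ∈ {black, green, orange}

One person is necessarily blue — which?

Grace

Carol, Bob, Erin share exactly the 3 values {black, green, orange}; by pigeonhole those values go to them, so strike black, green, orange from Nate, Jack, Kira, Grace.
Jack must be pink (only option left). Remove pink from Nate.
Nate's domain is down to {white}, so Nate = white. Eliminate white elsewhere: Grace.
So blue goes to Grace.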